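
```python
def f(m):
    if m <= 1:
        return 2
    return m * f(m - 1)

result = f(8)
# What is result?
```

f(8) = 8 * 7 * 6 * 5 * 4 * 3 * 2 * 2 = 80640

Answer: 80640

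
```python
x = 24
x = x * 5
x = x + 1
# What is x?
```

Trace:
`x = 24` → x = 24
`x = x * 5` → x = 120
`x = x + 1` → x = 121
So x = 121

Answer: 121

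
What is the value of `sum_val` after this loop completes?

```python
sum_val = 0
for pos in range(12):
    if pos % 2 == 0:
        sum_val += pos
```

Sum of even numbers 0 to 11
`sum_val` takes the values: 0 → 2 → 6 → 12 → 20 → 30

Answer: 30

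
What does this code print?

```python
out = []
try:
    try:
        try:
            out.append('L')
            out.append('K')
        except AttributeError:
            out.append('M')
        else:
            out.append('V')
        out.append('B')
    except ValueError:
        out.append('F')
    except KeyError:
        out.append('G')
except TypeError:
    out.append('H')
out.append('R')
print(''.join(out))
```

Execution trace: 'L' (inner try body) → 'K' (inner try body, no exception) → 'V' (inner else) → 'B' (try body, no exception) → 'R' (after the try/except). Output: LKVBR

Answer: LKVBR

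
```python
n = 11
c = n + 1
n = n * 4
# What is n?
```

Trace:
`n = 11` → n = 11
`c = n + 1` → c = 12
`n = n * 4` → n = 44
So n = 44

Answer: 44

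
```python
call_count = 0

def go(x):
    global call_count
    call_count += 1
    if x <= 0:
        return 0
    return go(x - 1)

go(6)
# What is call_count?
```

Linear recursion stepping by 1: 7 calls from x=6 down to ≤0.

Answer: 7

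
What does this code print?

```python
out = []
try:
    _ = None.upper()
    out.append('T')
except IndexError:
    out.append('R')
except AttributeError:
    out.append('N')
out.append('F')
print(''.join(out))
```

Execution trace: 'N' (except AttributeError) → 'F' (after the try/except). Output: NF

Answer: NF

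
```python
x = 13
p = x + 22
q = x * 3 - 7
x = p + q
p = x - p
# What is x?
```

Trace:
`x = 13` → x = 13
`p = x + 22` → p = 35
`q = x * 3 - 7` → q = 32
`x = p + q` → x = 67
`p = x - p` → p = 32
So x = 67

Answer: 67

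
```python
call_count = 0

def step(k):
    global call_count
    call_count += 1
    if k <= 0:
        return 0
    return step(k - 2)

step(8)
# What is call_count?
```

Linear recursion stepping by 2: 5 calls from k=8 down to ≤0.

Answer: 5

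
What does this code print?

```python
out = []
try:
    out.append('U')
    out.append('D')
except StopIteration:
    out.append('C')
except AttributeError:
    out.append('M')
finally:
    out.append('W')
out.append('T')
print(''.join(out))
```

Execution trace: 'U' (try body) → 'D' (try body, no exception) → 'W' (finally) → 'T' (after the try/except). Output: UDWT

Answer: UDWT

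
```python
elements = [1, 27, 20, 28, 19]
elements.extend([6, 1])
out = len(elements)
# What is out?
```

Trace:
`elements = [1, 27, 20, 28, 19]` → elements = [1, 27, 20, 28, 19]
`elements.extend([6, 1])` → elements = [1, 27, 20, 28, 19, 6, 1]
`out = len(elements)` → out = 7
So out = 7

Answer: 7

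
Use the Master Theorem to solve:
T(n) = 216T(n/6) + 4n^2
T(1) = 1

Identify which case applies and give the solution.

a=216, b=6, f(n)=4n^2. log_6(216) = 3. Since c=2 < 3, Case 1 applies: T(n) = Θ(n^log_b(a)) = O(n^3).

Answer: O(n^3) - Case 1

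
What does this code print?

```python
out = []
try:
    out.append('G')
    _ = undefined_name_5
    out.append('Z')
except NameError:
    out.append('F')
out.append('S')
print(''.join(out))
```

Execution trace: 'G' (try body) → 'F' (except NameError) → 'S' (after the try/except). Output: GFS

Answer: GFS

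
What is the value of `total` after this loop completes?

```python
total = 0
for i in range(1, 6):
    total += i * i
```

Sum of squares 1² to 5² = 55
`total` takes the values: 0 → 1 → 5 → 14 → 30 → 55

Answer: 55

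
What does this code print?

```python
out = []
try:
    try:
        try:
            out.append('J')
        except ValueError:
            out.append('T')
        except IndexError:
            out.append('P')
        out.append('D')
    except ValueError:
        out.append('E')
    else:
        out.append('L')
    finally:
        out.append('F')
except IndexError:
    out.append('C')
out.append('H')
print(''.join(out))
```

Execution trace: 'J' (inner try body, no exception) → 'D' (try body, no exception) → 'L' (else) → 'F' (finally) → 'H' (after the try/except). Output: JDLFH

Answer: JDLFH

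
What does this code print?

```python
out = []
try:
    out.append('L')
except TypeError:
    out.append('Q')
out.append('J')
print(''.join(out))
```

Execution trace: 'L' (try body, no exception) → 'J' (after the try/except). Output: LJ

Answer: LJ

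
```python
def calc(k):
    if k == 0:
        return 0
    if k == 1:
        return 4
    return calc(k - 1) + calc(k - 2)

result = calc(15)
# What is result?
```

Build up from base cases: calc(0)=0, calc(1)=4, calc(2)=4, calc(3)=8, calc(4)=12, calc(5)=20, calc(6)=32, ..., calc(15)=2440

Answer: 2440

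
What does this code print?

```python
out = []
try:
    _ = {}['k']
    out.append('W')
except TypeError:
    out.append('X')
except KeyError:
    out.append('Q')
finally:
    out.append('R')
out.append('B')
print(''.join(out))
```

Execution trace: 'Q' (except KeyError) → 'R' (finally) → 'B' (after the try/except). Output: QRB

Answer: QRB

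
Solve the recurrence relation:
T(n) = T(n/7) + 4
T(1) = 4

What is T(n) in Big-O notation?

Each step divides n by 7 and adds 4. After log_7(n) steps we reach T(1)=4. So T(n) = 4·log_7(n) + 4 = O(log n).

Answer: O(log n)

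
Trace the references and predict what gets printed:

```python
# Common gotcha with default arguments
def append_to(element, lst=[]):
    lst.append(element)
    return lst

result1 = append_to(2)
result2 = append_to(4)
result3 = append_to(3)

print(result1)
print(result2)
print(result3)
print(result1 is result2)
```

Key concept: mutable default argument gotcha.
Step by step:
`result1 = append_to(2)` → result1 = [2]
`result2 = append_to(4)` → result1 = [2, 4] (same object as result2); result2 = [2, 4] (same object as result1)
`result3 = append_to(3)` → result1 = [2, 4, 3] (same object as result2, result3); result2 = [2, 4, 3] (same object as result1, result3); result3 = [2, 4, 3] (same object as result1, result2)
`print(result1)` → prints [2, 4, 3]
`print(result2)` → prints [2, 4, 3]
`print(result3)` → prints [2, 4, 3]
`print(result1 is result2)` → prints True

Answer:
[2, 4, 3]
[2, 4, 3]
[2, 4, 3]
True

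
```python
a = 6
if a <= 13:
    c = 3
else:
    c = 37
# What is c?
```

Trace:
`a = 6` → a = 6
`if a <= 13: ...` → a <= 13 is True → c = 3
So c = 3

Answer: 3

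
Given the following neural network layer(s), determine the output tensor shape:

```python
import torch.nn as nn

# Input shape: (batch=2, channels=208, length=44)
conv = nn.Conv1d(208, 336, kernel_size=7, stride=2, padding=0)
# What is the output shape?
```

Input: (2, 208, 44) -> Output: (2, 336, 19)

Answer: (2, 336, 19)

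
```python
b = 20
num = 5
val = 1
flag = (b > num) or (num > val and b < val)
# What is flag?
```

Trace:
`b = 20` → b = 20
`num = 5` → num = 5
`val = 1` → val = 1
`flag = (b > num) or (num > val and b < val)` → flag = True
So flag = True

Answer: True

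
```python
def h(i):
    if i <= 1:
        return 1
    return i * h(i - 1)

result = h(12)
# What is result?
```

h(12) = 12 * 11 * 10 * 9 * 8 * 7 * 6 * 5 * 4 * 3 * 2 * 1 = 479001600

Answer: 479001600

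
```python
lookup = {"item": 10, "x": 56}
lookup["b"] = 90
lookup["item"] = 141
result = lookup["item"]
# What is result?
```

Trace:
`lookup = {"item": 10, "x": 56}` → lookup = {'item': 10, 'x': 56}
`lookup["b"] = 90` → lookup = {'item': 10, 'x': 56, 'b': 90}
`lookup["item"] = 141` → lookup = {'item': 141, 'x': 56, 'b': 90}
`result = lookup["item"]` → result = 141
So result = 141

Answer: 141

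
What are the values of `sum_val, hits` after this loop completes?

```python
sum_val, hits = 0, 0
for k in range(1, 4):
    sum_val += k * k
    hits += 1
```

Sum of squares and count
`sum_val, hits` takes the values: (0, 0) → (1, 0) → (1, 1) → (5, 1) → (5, 2) → (14, 2) → (14, 3)

Answer: 14, 3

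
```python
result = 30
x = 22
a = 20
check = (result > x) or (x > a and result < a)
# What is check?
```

Trace:
`result = 30` → result = 30
`x = 22` → x = 22
`a = 20` → a = 20
`check = (result > x) or (x > a and result < a)` → check = True
So check = True

Answer: True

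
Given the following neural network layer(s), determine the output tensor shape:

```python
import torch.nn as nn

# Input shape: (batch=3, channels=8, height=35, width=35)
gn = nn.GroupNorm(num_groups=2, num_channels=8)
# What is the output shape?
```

Input: (3, 8, 35, 35) -> Output: (3, 8, 35, 35)

Answer: (3, 8, 35, 35)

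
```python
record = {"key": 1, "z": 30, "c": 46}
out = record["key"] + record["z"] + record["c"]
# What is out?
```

Trace:
`record = {"key": 1, "z": 30, "c": 46}` → record = {'key': 1, 'z': 30, 'c': 46}
`out = record["key"] + record["z"] + record["c"]` → out = 77
So out = 77

Answer: 77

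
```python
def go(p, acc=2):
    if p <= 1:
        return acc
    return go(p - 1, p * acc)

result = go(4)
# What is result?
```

Accumulator trace (n, acc): (4, 2) -> (3, 8) -> (2, 24) -> (1, 48) -> return 48

Answer: 48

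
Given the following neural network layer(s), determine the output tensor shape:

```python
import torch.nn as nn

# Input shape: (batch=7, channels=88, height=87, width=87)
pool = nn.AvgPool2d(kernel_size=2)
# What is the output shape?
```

Input: (7, 88, 87, 87) -> Output: (7, 88, 43, 43)

Answer: (7, 88, 43, 43)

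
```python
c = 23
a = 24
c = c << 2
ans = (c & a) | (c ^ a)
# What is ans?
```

Trace:
`c = 23` → c = 23
`a = 24` → a = 24
`c = c << 2` → c = 92
`ans = (c & a) | (c ^ a)` → ans = 92
So ans = 92

Answer: 92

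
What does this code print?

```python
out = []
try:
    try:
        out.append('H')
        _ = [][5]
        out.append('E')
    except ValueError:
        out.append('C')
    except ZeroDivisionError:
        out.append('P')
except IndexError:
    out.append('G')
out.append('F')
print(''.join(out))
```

Execution trace: 'H' (try body) → 'G' (outer except IndexError) → 'F' (after the try/except). Output: HGF

Answer: HGF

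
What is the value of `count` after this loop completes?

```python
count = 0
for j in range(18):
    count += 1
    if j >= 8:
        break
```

Loop breaks when j reaches 8, count is 9
`count` takes the values: 0 → 1 → 2 → 3 → 4 → 5 → 6 → 7 → 8 → 9

Answer: 9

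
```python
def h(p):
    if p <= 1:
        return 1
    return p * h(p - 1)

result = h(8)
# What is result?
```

h(8) = 8 * 7 * 6 * 5 * 4 * 3 * 2 * 1 = 40320

Answer: 40320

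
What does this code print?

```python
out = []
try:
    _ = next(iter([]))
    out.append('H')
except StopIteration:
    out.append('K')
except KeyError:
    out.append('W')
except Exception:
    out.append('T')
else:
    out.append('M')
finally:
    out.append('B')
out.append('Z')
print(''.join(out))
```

Execution trace: 'K' (except StopIteration) → 'B' (finally) → 'Z' (after the try/except). Output: KBZ

Answer: KBZ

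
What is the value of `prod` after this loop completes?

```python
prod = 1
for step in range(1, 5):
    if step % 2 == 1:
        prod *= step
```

Product of odd numbers 1 to 4
`prod` takes the values: 1 → 3

Answer: 3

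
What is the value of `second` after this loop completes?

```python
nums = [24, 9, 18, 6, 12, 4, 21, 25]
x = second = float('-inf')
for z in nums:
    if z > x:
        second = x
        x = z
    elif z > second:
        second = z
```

Second largest (with repeats) in [24, 9, 18, 6, 12, 4, 21, 25]
`second` takes the values: -inf → 9 → 18 → 21 → 24

Answer: 24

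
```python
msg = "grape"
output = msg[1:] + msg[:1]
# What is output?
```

Trace:
`msg = "grape"` → msg = 'grape'
`output = msg[1:] + msg[:1]` → output = 'rapeg'
So output = 'rapeg'

Answer: 'rapeg'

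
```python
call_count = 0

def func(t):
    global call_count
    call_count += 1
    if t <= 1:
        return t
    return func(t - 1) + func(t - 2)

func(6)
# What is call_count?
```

Calls(t) = 1 + Calls(t-1) + Calls(t-2); Calls(0)=Calls(1)=1. For t=6 this gives 25.

Answer: 25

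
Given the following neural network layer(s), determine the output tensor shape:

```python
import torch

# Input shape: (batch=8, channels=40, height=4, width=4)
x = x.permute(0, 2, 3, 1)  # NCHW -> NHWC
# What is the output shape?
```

Input: (8, 40, 4, 4) -> Output: (8, 4, 4, 40)

Answer: (8, 4, 4, 40)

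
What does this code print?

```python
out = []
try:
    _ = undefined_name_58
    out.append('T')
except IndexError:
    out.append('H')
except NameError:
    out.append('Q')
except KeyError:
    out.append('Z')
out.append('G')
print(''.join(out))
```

Execution trace: 'Q' (except NameError) → 'G' (after the try/except). Output: QG

Answer: QG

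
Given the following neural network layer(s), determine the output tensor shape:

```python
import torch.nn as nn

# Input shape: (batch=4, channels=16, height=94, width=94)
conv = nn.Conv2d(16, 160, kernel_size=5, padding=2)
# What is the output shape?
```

Input: (4, 16, 94, 94) -> Output: (4, 160, 94, 94)

Answer: (4, 160, 94, 94)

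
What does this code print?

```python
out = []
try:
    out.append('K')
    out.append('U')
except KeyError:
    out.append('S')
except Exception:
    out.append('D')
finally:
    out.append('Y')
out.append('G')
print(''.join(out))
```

Execution trace: 'K' (try body) → 'U' (try body, no exception) → 'Y' (finally) → 'G' (after the try/except). Output: KUYG

Answer: KUYG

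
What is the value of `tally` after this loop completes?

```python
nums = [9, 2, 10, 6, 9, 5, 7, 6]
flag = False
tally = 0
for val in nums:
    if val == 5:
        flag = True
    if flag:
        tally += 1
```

Count elements after first 5 in [9, 2, 10, 6, 9, 5, 7, 6]
`tally` takes the values: 0 → 1 → 2 → 3

Answer: 3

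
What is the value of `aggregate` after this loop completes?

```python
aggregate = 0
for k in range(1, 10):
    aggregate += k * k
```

Sum of squares 1² to 9² = 285
`aggregate` takes the values: 0 → 1 → 5 → 14 → 30 → 55 → 91 → 140 → 204 → 285

Answer: 285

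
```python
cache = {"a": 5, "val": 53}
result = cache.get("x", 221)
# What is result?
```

Trace:
`cache = {"a": 5, "val": 53}` → cache = {'a': 5, 'val': 53}
`result = cache.get("x", 221)` → result = 221
So result = 221

Answer: 221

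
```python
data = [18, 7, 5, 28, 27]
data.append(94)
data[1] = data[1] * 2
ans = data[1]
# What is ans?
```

Trace:
`data = [18, 7, 5, 28, 27]` → data = [18, 7, 5, 28, 27]
`data.append(94)` → data = [18, 7, 5, 28, 27, 94]
`data[1] = data[1] * 2` → data = [18, 14, 5, 28, 27, 94]
`ans = data[1]` → ans = 14
So ans = 14

Answer: 14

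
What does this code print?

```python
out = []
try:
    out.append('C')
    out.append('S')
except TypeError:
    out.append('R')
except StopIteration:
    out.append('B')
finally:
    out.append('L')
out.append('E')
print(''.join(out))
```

Execution trace: 'C' (try body) → 'S' (try body, no exception) → 'L' (finally) → 'E' (after the try/except). Output: CSLE

Answer: CSLE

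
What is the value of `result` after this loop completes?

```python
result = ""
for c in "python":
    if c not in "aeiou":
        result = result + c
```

Remove vowels from 'python'
`result` takes the values: "" → "p" → "py" → "pyt" → "pyth" → "pythn"

Answer: "pythn"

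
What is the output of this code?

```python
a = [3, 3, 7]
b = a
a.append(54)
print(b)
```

Key concept: basic list aliasing.
Step by step:
`a = [3, 3, 7]` → a = [3, 3, 7]
`b = a` → b = [3, 3, 7] (same object as a)
`a.append(54)` → a = [3, 3, 7, 54] (same object as b); b = [3, 3, 7, 54] (same object as a)
`print(b)` → prints [3, 3, 7, 54]

Answer: [3, 3, 7, 54]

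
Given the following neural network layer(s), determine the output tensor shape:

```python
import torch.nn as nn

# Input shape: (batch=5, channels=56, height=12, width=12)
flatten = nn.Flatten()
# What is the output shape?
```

Input: (5, 56, 12, 12) -> Output: (5, 8064)

Answer: (5, 8064)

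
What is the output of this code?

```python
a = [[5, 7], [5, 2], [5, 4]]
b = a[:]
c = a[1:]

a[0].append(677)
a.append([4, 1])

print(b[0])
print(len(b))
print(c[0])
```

Key concept: slice with nested mutation.
Step by step:
`a = [[5, 7], [5, 2], [5, 4]]` → a = [[5, 7], [5, 2], [5, 4]]
`b = a[:]` → b = [[5, 7], [5, 2], [5, 4]]
`c = a[1:]` → c = [[5, 2], [5, 4]]
`a[0].append(677)` → a = [[5, 7, 677], [5, 2], [5, 4]]; b = [[5, 7, 677], [5, 2], [5, 4]]
`a.append([4, 1])` → a = [[5, 7, 677], [5, 2], [5, 4], [4, 1]]
`print(b[0])` → prints [5, 7, 677]
`print(len(b))` → prints 3
`print(c[0])` → prints [5, 2]

Answer:
[5, 7, 677]
3
[5, 2]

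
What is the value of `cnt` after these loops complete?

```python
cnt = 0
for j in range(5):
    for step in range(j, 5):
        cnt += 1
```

Upper triangle: 5 + 4 + ... + 1
`cnt` takes the values: 0 → 1 → 2 → 3 → 4 → 5 → 6 → 7 → 8 → 9 → 10 → 11 → 12 → 13 → 14 → 15

Answer: 15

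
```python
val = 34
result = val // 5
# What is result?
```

Trace:
`val = 34` → val = 34
`result = val // 5` → result = 6
So result = 6

Answer: 6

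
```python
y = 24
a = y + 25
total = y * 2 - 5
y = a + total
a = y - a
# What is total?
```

Trace:
`y = 24` → y = 24
`a = y + 25` → a = 49
`total = y * 2 - 5` → total = 43
`y = a + total` → y = 92
`a = y - a` → a = 43
So total = 43

Answer: 43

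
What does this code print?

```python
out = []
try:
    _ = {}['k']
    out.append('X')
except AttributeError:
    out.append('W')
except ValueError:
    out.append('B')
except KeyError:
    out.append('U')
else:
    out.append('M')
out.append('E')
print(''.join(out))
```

Execution trace: 'U' (except KeyError) → 'E' (after the try/except). Output: UE

Answer: UE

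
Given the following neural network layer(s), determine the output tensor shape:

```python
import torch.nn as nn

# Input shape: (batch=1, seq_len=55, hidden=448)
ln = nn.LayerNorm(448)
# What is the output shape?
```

Input: (1, 55, 448) -> Output: (1, 55, 448)

Answer: (1, 55, 448)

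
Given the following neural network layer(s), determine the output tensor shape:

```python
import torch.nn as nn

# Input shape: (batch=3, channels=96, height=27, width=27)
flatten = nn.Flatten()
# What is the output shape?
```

Input: (3, 96, 27, 27) -> Output: (3, 69984)

Answer: (3, 69984)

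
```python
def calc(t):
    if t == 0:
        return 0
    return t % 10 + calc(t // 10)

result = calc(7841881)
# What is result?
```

Sum of digits of 7841881: 1 + 8 + 8 + 1 + 4 + 8 + 7 = 37

Answer: 37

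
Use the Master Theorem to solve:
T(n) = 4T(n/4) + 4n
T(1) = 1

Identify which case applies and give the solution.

a=4, b=4, f(n)=4n. log_4(4) = 1. Since c=1 = 1, Case 2 applies: T(n) = Θ(n^log_b(a) · log n) = O(n log n).

Answer: O(n log n) - Case 2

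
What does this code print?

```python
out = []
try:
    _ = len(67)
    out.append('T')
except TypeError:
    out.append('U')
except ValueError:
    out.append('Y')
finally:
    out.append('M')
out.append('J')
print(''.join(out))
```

Execution trace: 'U' (except TypeError) → 'M' (finally) → 'J' (after the try/except). Output: UMJ

Answer: UMJ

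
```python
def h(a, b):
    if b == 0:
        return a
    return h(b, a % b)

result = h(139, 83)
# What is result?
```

h(139, 83) -> h(83, 56) -> h(56, 27) -> h(27, 2) -> h(2, 1) -> h(1, 0) -> 1

Answer: 1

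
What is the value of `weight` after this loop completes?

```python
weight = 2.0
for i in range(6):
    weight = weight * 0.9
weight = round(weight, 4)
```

Exponential decay: 2.0 * 0.9^6
`weight` takes the values: 2.0 → 1.8 → 1.62 → 1.458 → 1.3122 → 1.18098 → 1.062882 → 1.0629

Answer: 1.0629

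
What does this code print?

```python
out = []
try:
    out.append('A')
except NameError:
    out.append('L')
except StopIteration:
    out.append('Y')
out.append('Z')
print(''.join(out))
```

Execution trace: 'A' (try body, no exception) → 'Z' (after the try/except). Output: AZ

Answer: AZ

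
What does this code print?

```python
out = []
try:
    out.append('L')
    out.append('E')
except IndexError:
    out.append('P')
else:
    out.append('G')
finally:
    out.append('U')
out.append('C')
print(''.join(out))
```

Execution trace: 'L' (try body) → 'E' (try body, no exception) → 'G' (else) → 'U' (finally) → 'C' (after the try/except). Output: LEGUC

Answer: LEGUC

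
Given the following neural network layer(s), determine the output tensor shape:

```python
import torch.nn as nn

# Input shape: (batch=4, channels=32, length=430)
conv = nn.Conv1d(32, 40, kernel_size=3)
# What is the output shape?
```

Input: (4, 32, 430) -> Output: (4, 40, 428)

Answer: (4, 40, 428)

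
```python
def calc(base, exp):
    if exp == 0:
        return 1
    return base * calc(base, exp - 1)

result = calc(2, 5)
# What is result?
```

calc(2, 5) = 2 * 2 * 2 * 2 * 2 = 32

Answer: 32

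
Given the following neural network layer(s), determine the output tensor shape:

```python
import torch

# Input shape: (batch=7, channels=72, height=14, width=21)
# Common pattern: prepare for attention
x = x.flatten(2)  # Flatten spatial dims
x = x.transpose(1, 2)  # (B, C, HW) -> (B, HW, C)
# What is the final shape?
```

Input: (7, 72, 14, 21) -> after flatten(2): (7, 72, 294) -> Output: (7, 294, 72)

Answer: (7, 294, 72)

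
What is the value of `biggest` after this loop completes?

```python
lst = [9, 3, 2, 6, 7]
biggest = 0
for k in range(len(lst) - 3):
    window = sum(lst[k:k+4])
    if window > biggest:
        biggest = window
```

Max sum of 4-element window in [9, 3, 2, 6, 7]
`biggest` takes the values: 0 → 20

Answer: 20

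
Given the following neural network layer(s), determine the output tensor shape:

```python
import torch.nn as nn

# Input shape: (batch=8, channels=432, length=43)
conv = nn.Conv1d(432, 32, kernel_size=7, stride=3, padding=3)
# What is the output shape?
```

Input: (8, 432, 43) -> Output: (8, 32, 15)

Answer: (8, 32, 15)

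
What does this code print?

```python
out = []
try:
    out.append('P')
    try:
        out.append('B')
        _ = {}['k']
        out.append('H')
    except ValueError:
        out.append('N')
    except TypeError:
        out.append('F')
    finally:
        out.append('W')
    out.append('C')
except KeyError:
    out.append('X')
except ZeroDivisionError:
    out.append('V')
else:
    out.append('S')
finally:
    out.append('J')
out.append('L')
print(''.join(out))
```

Execution trace: 'P' (try body) → 'B' (inner try body) → 'W' (inner finally) → 'X' (except KeyError) → 'J' (finally) → 'L' (after the try/except). Output: PBWXJL

Answer: PBWXJL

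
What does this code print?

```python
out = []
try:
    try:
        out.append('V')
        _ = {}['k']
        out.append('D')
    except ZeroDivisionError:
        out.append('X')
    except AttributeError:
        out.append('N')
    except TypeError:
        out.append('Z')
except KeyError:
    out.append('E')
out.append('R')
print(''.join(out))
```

Execution trace: 'V' (try body) → 'E' (outer except KeyError) → 'R' (after the try/except). Output: VER

Answer: VER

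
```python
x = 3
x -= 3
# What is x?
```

Trace:
`x = 3` → x = 3
`x -= 3` → x = 0
So x = 0

Answer: 0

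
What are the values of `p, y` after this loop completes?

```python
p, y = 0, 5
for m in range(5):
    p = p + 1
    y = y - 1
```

p goes 0→5, y goes 5→0
`p, y` takes the values: (0, 5) → (1, 5) → (1, 4) → (2, 4) → (2, 3) → (3, 3) → (3, 2) → (4, 2) → (4, 1) → (5, 1) → (5, 0)

Answer: 5, 0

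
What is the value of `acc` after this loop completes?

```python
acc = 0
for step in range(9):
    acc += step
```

Sum of 0 to 8 = 36
`acc` takes the values: 0 → 1 → 3 → 6 → 10 → 15 → 21 → 28 → 36

Answer: 36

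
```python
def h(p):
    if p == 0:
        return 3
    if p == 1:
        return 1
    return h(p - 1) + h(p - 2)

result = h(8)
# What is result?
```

Build up from base cases: h(0)=3, h(1)=1, h(2)=4, h(3)=5, h(4)=9, h(5)=14, h(6)=23, ..., h(8)=60

Answer: 60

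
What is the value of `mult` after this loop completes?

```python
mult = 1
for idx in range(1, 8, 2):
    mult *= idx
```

Product of 1, 3, 5, ... up to 7
`mult` takes the values: 1 → 3 → 15 → 105

Answer: 105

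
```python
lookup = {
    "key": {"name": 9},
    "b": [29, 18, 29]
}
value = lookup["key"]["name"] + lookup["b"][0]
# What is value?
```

Trace:
`lookup = { ...` → lookup = {'key': {'name': 9}, 'b': [29, 18, 29]}
`value = lookup["key"]["name"] + lookup["b"][0]` → value = 38
So value = 38

Answer: 38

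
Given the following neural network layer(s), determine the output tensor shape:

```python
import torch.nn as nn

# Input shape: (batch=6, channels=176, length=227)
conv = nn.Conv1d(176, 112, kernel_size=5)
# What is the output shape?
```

Input: (6, 176, 227) -> Output: (6, 112, 223)

Answer: (6, 112, 223)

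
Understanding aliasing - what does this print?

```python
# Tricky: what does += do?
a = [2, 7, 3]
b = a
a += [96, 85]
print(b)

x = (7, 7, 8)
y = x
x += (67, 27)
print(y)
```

Key concept: += behavior differs for mutable vs immutable.
Step by step:
`a = [2, 7, 3]` → a = [2, 7, 3]
`b = a` → b = [2, 7, 3] (same object as a)
`a += [96, 85]` → a = [2, 7, 3, 96, 85] (same object as b); b = [2, 7, 3, 96, 85] (same object as a)
`print(b)` → prints [2, 7, 3, 96, 85]
`x = (7, 7, 8)` → x = (7, 7, 8)
`y = x` → y = (7, 7, 8)
`x += (67, 27)` → x = (7, 7, 8, 67, 27)
`print(y)` → prints (7, 7, 8)

Answer:
[2, 7, 3, 96, 85]
(7, 7, 8)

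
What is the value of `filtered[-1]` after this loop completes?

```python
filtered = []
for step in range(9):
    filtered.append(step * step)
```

Last element of squares 0 to 8
`filtered` takes the values: [] → [0] → [0, 1] → [0, 1, 4] → [0, 1, 4, 9] → [0, 1, 4, 9, 16] → [0, 1, 4, 9, 16, 25] → [0, 1, 4, 9, 16, 25, 36] → [0, 1, 4, 9, 16, 25, 36, 49] → [0, 1, 4, 9, 16, 25, 36, 49, 64]
So `filtered[-1]` = 64

Answer: 64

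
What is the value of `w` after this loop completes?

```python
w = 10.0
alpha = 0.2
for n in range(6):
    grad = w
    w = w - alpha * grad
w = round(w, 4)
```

Gradient descent: w = 10.0 * (1 - 0.2)^6
`w` takes the values: 10.0 → 8.0 → 6.4 → 5.12 → 4.096 → 3.2768 → 2.62144 → 2.6214

Answer: 2.6214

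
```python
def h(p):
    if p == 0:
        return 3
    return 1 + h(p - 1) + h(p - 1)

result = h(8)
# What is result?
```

h(p) = 1 + 2·h(p-1), h(0)=3. Closed form: (3+1)·2^8 - 1 = 1023.

Answer: 1023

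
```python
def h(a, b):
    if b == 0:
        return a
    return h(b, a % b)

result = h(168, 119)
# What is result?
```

h(168, 119) -> h(119, 49) -> h(49, 21) -> h(21, 7) -> h(7, 0) -> 7

Answer: 7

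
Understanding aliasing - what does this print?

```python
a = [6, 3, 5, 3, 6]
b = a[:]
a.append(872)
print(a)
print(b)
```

Key concept: slice [:] creates copy.
Step by step:
`a = [6, 3, 5, 3, 6]` → a = [6, 3, 5, 3, 6]
`b = a[:]` → b = [6, 3, 5, 3, 6]
`a.append(872)` → a = [6, 3, 5, 3, 6, 872]
`print(a)` → prints [6, 3, 5, 3, 6, 872]
`print(b)` → prints [6, 3, 5, 3, 6]

Answer:
[6, 3, 5, 3, 6, 872]
[6, 3, 5, 3, 6]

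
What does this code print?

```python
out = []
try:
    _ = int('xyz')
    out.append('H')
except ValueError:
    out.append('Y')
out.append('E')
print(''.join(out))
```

Execution trace: 'Y' (except ValueError) → 'E' (after the try/except). Output: YE

Answer: YE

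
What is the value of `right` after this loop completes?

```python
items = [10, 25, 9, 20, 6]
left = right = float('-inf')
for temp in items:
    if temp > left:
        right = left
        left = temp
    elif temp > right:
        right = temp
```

Second largest (with repeats) in [10, 25, 9, 20, 6]
`right` takes the values: -inf → 10 → 20

Answer: 20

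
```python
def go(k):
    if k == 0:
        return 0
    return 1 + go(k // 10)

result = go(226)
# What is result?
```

Count of digits of 226: 3

Answer: 3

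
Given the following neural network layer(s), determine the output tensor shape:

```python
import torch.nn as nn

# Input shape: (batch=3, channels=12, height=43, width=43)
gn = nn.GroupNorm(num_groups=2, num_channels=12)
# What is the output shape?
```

Input: (3, 12, 43, 43) -> Output: (3, 12, 43, 43)

Answer: (3, 12, 43, 43)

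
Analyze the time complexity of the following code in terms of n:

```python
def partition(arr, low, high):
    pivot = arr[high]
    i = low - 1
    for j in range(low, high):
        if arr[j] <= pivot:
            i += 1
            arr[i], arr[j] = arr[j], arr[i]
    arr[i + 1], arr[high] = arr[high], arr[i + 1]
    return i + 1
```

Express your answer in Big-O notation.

This is Lomuto partition (single pass over [low, high), where n = high - low). Time complexity: O(n).

Answer: O(n)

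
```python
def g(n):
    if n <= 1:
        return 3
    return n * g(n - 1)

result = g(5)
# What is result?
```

g(5) = 5 * 4 * 3 * 2 * 3 = 360

Answer: 360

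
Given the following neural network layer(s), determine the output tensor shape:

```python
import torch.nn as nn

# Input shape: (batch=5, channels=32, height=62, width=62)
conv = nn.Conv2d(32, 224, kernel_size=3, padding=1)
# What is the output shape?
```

Input: (5, 32, 62, 62) -> Output: (5, 224, 62, 62)

Answer: (5, 224, 62, 62)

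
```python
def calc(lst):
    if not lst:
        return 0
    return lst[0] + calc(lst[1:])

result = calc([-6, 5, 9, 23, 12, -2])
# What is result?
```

(-6) + 5 + 9 + 23 + 12 + (-2) + 0 = 41

Answer: 41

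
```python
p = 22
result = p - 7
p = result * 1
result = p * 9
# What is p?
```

Trace:
`p = 22` → p = 22
`result = p - 7` → result = 15
`p = result * 1` → p = 15
`result = p * 9` → result = 135
So p = 15

Answer: 15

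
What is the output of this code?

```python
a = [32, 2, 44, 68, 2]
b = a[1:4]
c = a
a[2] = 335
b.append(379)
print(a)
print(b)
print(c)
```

Key concept: slice vs alias.
Step by step:
`a = [32, 2, 44, 68, 2]` → a = [32, 2, 44, 68, 2]
`b = a[1:4]` → b = [2, 44, 68]
`c = a` → c = [32, 2, 44, 68, 2] (same object as a)
`a[2] = 335` → a = [32, 2, 335, 68, 2] (same object as c); c = [32, 2, 335, 68, 2] (same object as a)
`b.append(379)` → b = [2, 44, 68, 379]
`print(a)` → prints [32, 2, 335, 68, 2]
`print(b)` → prints [2, 44, 68, 379]
`print(c)` → prints [32, 2, 335, 68, 2]

Answer:
[32, 2, 335, 68, 2]
[2, 44, 68, 379]
[32, 2, 335, 68, 2]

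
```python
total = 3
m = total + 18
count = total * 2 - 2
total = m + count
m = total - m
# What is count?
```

Trace:
`total = 3` → total = 3
`m = total + 18` → m = 21
`count = total * 2 - 2` → count = 4
`total = m + count` → total = 25
`m = total - m` → m = 4
So count = 4

Answer: 4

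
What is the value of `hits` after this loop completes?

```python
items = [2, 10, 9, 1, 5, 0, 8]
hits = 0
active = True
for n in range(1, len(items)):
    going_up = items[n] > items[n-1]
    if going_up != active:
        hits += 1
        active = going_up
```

Count direction changes in [2, 10, 9, 1, 5, 0, 8]
`hits` takes the values: 0 → 1 → 2 → 3 → 4

Answer: 4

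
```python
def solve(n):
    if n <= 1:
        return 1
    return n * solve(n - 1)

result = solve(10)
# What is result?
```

solve(10) = 10 * 9 * 8 * 7 * 6 * 5 * 4 * 3 * 2 * 1 = 3628800

Answer: 3628800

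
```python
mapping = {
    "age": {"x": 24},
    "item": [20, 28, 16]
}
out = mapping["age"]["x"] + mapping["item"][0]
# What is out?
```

Trace:
`mapping = { ...` → mapping = {'age': {'x': 24}, 'item': [20, 28, 16]}
`out = mapping["age"]["x"] + mapping["item"][0]` → out = 44
So out = 44

Answer: 44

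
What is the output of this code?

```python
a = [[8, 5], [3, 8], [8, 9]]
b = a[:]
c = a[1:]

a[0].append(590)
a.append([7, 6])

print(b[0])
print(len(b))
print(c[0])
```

Key concept: slice with nested mutation.
Step by step:
`a = [[8, 5], [3, 8], [8, 9]]` → a = [[8, 5], [3, 8], [8, 9]]
`b = a[:]` → b = [[8, 5], [3, 8], [8, 9]]
`c = a[1:]` → c = [[3, 8], [8, 9]]
`a[0].append(590)` → a = [[8, 5, 590], [3, 8], [8, 9]]; b = [[8, 5, 590], [3, 8], [8, 9]]
`a.append([7, 6])` → a = [[8, 5, 590], [3, 8], [8, 9], [7, 6]]
`print(b[0])` → prints [8, 5, 590]
`print(len(b))` → prints 3
`print(c[0])` → prints [3, 8]

Answer:
[8, 5, 590]
3
[3, 8]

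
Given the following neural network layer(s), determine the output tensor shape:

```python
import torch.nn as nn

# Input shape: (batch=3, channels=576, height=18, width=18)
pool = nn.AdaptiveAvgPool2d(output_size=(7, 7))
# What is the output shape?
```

Input: (3, 576, 18, 18) -> Output: (3, 576, 7, 7)

Answer: (3, 576, 7, 7)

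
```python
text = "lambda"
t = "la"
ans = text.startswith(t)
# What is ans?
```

Trace:
`text = "lambda"` → text = 'lambda'
`t = "la"` → t = 'la'
`ans = text.startswith(t)` → ans = True
So ans = True

Answer: True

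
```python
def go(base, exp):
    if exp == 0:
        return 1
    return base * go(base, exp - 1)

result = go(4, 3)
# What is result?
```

go(4, 3) = 4 * 4 * 4 = 64

Answer: 64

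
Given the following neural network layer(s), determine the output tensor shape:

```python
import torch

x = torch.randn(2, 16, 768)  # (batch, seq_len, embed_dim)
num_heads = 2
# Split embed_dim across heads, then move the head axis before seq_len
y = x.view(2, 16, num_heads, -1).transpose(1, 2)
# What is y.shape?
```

Input: (2, 16, 768) -> head_dim = 768 // 2 = 384; after view: (2, 16, 2, 384) -> after transpose(1, 2): (2, 2, 16, 384) -> Output: (2, 2, 16, 384)

Answer: (2, 2, 16, 384)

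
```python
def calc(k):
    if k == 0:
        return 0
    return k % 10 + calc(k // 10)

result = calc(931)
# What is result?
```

Sum of digits of 931: 1 + 3 + 9 = 13

Answer: 13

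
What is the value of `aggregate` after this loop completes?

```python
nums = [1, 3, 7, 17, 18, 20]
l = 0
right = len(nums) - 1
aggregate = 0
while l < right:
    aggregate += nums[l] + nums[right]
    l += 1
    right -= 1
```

Sum of pairs from ends
`aggregate` takes the values: 0 → 21 → 42 → 66

Answer: 66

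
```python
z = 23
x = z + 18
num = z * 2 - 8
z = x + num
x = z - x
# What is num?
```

Trace:
`z = 23` → z = 23
`x = z + 18` → x = 41
`num = z * 2 - 8` → num = 38
`z = x + num` → z = 79
`x = z - x` → x = 38
So num = 38

Answer: 38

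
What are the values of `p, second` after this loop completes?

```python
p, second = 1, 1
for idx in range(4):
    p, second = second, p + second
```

Fibonacci: after 4 iterations
`p, second` takes the values: (1, 1) → (1, 2) → (2, 3) → (3, 5) → (5, 8)

Answer: 5, 8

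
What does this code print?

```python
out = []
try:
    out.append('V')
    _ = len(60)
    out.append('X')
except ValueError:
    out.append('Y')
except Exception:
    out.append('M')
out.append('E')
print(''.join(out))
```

Execution trace: 'V' (try body) → 'M' (except Exception) → 'E' (after the try/except). Output: VME

Answer: VME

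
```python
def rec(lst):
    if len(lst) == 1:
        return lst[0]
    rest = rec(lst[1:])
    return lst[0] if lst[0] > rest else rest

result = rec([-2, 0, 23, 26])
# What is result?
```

Recursive max over [-2, 0, 23, 26] = 26

Answer: 26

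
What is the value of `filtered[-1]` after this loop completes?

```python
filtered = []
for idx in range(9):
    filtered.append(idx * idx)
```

Last element of squares 0 to 8
`filtered` takes the values: [] → [0] → [0, 1] → [0, 1, 4] → [0, 1, 4, 9] → [0, 1, 4, 9, 16] → [0, 1, 4, 9, 16, 25] → [0, 1, 4, 9, 16, 25, 36] → [0, 1, 4, 9, 16, 25, 36, 49] → [0, 1, 4, 9, 16, 25, 36, 49, 64]
So `filtered[-1]` = 64

Answer: 64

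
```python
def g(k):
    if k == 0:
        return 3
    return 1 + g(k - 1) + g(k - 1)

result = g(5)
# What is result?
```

g(k) = 1 + 2·g(k-1), g(0)=3. Closed form: (3+1)·2^5 - 1 = 127.

Answer: 127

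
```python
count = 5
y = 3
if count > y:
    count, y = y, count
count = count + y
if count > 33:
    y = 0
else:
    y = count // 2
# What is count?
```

Trace:
`count = 5` → count = 5
`y = 3` → y = 3
`if count > y: ...` → count > y is True → count = 3; y = 5
`count = count + y` → count = 8
`if count > 33: ...` → count > 33 is False, take else branch → y = 4
So count = 8

Answer: 8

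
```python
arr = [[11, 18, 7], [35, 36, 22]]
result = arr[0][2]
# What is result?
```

Trace:
`arr = [[11, 18, 7], [35, 36, 22]]` → arr = [[11, 18, 7], [35, 36, 22]]
`result = arr[0][2]` → result = 7
So result = 7

Answer: 7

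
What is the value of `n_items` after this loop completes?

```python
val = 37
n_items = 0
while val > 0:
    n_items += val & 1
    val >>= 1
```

Count set bits in 37 (binary: 0b100101)
`n_items` takes the values: 0 → 1 → 2 → 3

Answer: 3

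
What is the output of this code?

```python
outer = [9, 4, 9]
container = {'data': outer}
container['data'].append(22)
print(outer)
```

Key concept: dict holds reference to list.
Step by step:
`outer = [9, 4, 9]` → outer = [9, 4, 9]
`container = {'data': outer}` → container = {'data': [9, 4, 9]}
`container['data'].append(22)` → outer = [9, 4, 9, 22]; container = {'data': [9, 4, 9, 22]}
`print(outer)` → prints [9, 4, 9, 22]

Answer: [9, 4, 9, 22]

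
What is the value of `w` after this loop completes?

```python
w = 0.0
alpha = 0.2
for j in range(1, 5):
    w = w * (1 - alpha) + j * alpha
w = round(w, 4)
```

Moving average with lr=0.2
`w` takes the values: 0.0 → 0.2 → 0.56 → 1.048 → 1.6384

Answer: 1.6384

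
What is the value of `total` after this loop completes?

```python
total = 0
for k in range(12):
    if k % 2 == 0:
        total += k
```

Sum of even numbers 0 to 11
`total` takes the values: 0 → 2 → 6 → 12 → 20 → 30

Answer: 30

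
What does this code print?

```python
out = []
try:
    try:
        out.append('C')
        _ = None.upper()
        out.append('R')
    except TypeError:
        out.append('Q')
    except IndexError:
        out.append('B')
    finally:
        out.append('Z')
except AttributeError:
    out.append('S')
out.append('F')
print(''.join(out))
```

Execution trace: 'C' (try body) → 'Z' (finally) → 'S' (outer except AttributeError) → 'F' (after the try/except). Output: CZSF

Answer: CZSF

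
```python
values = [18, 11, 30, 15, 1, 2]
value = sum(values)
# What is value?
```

Trace:
`values = [18, 11, 30, 15, 1, 2]` → values = [18, 11, 30, 15, 1, 2]
`value = sum(values)` → value = 77
So value = 77

Answer: 77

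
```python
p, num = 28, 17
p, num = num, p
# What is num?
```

Trace:
`p, num = 28, 17` → p = 28; num = 17
`p, num = num, p` → p = 17; num = 28
So num = 28

Answer: 28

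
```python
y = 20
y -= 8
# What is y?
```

Trace:
`y = 20` → y = 20
`y -= 8` → y = 12
So y = 12

Answer: 12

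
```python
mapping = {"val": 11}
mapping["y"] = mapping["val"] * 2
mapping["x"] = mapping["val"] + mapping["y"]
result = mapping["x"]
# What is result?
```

Trace:
`mapping = {"val": 11}` → mapping = {'val': 11}
`mapping["y"] = mapping["val"] * 2` → mapping = {'val': 11, 'y': 22}
`mapping["x"] = mapping["val"] + mapping["y"]` → mapping = {'val': 11, 'y': 22, 'x': 33}
`result = mapping["x"]` → result = 33
So result = 33

Answer: 33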